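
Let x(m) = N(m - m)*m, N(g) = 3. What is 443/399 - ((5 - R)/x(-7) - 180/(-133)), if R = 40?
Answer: -254/133 ≈ -1.9098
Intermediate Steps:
x(m) = 3*m
443/399 - ((5 - R)/x(-7) - 180/(-133)) = 443/399 - ((5 - 1*40)/((3*(-7))) - 180/(-133)) = 443*(1/399) - ((5 - 40)/(-21) - 180*(-1/133)) = 443/399 - (-35*(-1/21) + 180/133) = 443/399 - (5/3 + 180/133) = 443/399 - 1*1205/399 = 443/399 - 1205/399 = -254/133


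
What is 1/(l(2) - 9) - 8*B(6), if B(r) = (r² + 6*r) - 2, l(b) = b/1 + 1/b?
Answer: -7282/13 ≈ -560.15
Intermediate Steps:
l(b) = b + 1/b (l(b) = b*1 + 1/b = b + 1/b)
B(r) = -2 + r² + 6*r
1/(l(2) - 9) - 8*B(6) = 1/((2 + 1/2) - 9) - 8*(-2 + 6² + 6*6) = 1/((2 + ½) - 9) - 8*(-2 + 36 + 36) = 1/(5/2 - 9) - 8*70 = 1/(-13/2) - 560 = -2/13 - 560 = -7282/13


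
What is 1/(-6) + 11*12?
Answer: 791/6 ≈ 131.83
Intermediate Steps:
1/(-6) + 11*12 = -⅙ + 132 = 791/6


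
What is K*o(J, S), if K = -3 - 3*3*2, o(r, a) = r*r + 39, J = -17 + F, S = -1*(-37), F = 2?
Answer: -5544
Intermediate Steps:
S = 37
J = -15 (J = -17 + 2 = -15)
o(r, a) = 39 + r² (o(r, a) = r² + 39 = 39 + r²)
K = -21 (K = -3 - 9*2 = -3 - 18 = -21)
K*o(J, S) = -21*(39 + (-15)²) = -21*(39 + 225) = -21*264 = -5544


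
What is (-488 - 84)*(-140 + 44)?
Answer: 54912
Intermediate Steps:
(-488 - 84)*(-140 + 44) = -572*(-96) = 54912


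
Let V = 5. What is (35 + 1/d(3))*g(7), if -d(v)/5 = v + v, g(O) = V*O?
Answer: 7343/6 ≈ 1223.8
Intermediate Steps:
g(O) = 5*O
d(v) = -10*v (d(v) = -5*(v + v) = -10*v)
(35 + 1/d(3))*g(7) = (35 + 1/(-10*3))*(5*7) = (35 + 1/(-30))*35 = (35 - 1/30)*35 = (1049/30)*35 = 7343/6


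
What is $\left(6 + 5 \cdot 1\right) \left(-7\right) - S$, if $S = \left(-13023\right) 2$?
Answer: $25969$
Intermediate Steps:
$S = -26046$
$\left(6 + 5 \cdot 1\right) \left(-7\right) - S = \left(6 + 5 \cdot 1\right) \left(-7\right) - -26046 = \left(6 + 5\right) \left(-7\right) + 26046 = 11 \left(-7\right) + 26046 = -77 + 26046 = 25969$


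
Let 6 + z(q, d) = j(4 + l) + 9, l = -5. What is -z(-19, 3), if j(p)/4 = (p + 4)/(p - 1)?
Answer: 3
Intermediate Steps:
j(p) = 4*(4 + p)/(-1 + p) (j(p) = 4*((p + 4)/(p - 1)) = 4*((4 + p)/(-1 + p)) = 4*(4 + p)/(-1 + p))
z(q, d) = -3 (z(q, d) = -6 + (4*(4 + (4 - 5))/(-1 + (4 - 5)) + 9) = -6 + (4*(4 - 1)/(-1 - 1) + 9) = -6 + (4*3/(-2) + 9) = -6 + (4*(-½)*3 + 9) = -6 + (-6 + 9) = -6 + 3 = -3)
-z(-19, 3) = -1*(-3) = 3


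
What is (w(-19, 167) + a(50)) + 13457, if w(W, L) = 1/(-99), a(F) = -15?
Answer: 1330757/99 ≈ 13442.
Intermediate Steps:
w(W, L) = -1/99
(w(-19, 167) + a(50)) + 13457 = (-1/99 - 15) + 13457 = -1486/99 + 13457 = 1330757/99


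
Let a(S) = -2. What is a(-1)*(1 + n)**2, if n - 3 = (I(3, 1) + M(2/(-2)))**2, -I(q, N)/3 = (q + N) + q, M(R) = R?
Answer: -476288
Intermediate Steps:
I(q, N) = -6*q - 3*N (I(q, N) = -3*((q + N) + q) = -3*((N + q) + q) = -3*(N + 2*q) = -6*q - 3*N)
n = 487 (n = 3 + ((-6*3 - 3*1) + 2/(-2))**2 = 3 + ((-18 - 3) + 2*(-1/2))**2 = 3 + (-21 - 1)**2 = 3 + (-22)**2 = 3 + 484 = 487)
a(-1)*(1 + n)**2 = -2*(1 + 487)**2 = -2*488**2 = -2*238144 = -476288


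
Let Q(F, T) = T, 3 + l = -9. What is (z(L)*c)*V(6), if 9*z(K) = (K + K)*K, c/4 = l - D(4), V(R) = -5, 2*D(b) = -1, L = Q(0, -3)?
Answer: 460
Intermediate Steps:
l = -12 (l = -3 - 9 = -12)
L = -3
D(b) = -1/2 (D(b) = (1/2)*(-1) = -1/2)
c = -46 (c = 4*(-12 - 1*(-1/2)) = 4*(-12 + 1/2) = 4*(-23/2) = -46)
z(K) = 2*K**2/9 (z(K) = ((K + K)*K)/9 = ((2*K)*K)/9 = (2*K**2)/9 = 2*K**2/9)
(z(L)*c)*V(6) = (((2/9)*(-3)**2)*(-46))*(-5) = (((2/9)*9)*(-46))*(-5) = (2*(-46))*(-5) = -92*(-5) = 460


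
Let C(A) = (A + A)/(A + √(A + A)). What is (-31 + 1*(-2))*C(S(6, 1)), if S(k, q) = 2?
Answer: -33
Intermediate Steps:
C(A) = 2*A/(A + √2*√A) (C(A) = (2*A)/(A + √(2*A)) = (2*A)/(A + √2*√A) = 2*A/(A + √2*√A))
(-31 + 1*(-2))*C(S(6, 1)) = (-31 + 1*(-2))*(2*2/(2 + √2*√2)) = (-31 - 2)*(2*2/(2 + 2)) = -66*2/4 = -33*1 = -33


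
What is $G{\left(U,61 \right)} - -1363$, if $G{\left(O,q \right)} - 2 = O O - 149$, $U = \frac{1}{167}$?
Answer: $\frac{33913025}{27889} \approx 1216.0$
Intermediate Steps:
$U = \frac{1}{167} \approx 0.005988$
$G{\left(O,q \right)} = -147 + O^{2}$ ($G{\left(O,q \right)} = 2 + \left(O O - 149\right) = 2 + \left(O^{2} - 149\right) = 2 + \left(-149 + O^{2}\right) = -147 + O^{2}$)
$G{\left(U,61 \right)} - -1363 = \left(-147 + \left(\frac{1}{167}\right)^{2}\right) - -1363 = \left(-147 + \frac{1}{27889}\right) + 1363 = - \frac{4099682}{27889} + 1363 = \frac{33913025}{27889}$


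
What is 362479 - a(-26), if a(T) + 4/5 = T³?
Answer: 1900279/5 ≈ 3.8006e+5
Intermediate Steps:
a(T) = -⅘ + T³
362479 - a(-26) = 362479 - (-⅘ + (-26)³) = 362479 - (-⅘ - 17576) = 362479 - 1*(-87884/5) = 362479 + 87884/5 = 1900279/5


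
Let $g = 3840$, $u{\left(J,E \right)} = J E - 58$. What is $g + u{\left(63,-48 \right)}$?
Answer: $758$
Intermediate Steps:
$u{\left(J,E \right)} = -58 + E J$ ($u{\left(J,E \right)} = E J - 58 = -58 + E J$)
$g + u{\left(63,-48 \right)} = 3840 - 3082 = 758$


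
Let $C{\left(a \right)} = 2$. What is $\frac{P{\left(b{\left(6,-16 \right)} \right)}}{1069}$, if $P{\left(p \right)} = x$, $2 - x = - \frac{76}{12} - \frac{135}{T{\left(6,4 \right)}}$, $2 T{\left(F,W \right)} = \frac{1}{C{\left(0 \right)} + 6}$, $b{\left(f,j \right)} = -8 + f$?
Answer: $\frac{6505}{3207} \approx 2.0284$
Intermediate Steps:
$T{\left(F,W \right)} = \frac{1}{16}$ ($T{\left(F,W \right)} = \frac{1}{2 \left(2 + 6\right)} = \frac{1}{2 \cdot 8} = \frac{1}{2} \cdot \frac{1}{8} = \frac{1}{16}$)
$x = \frac{6505}{3}$ ($x = 2 - \left(- \frac{76}{12} - 135 \frac{1}{\frac{1}{16}}\right) = 2 - \left(\left(-76\right) \frac{1}{12} - 2160\right) = 2 - \left(- \frac{19}{3} - 2160\right) = 2 - - \frac{6499}{3} = 2 + \frac{6499}{3} = \frac{6505}{3} \approx 2168.3$)
$P{\left(p \right)} = \frac{6505}{3}$
$\frac{P{\left(b{\left(6,-16 \right)} \right)}}{1069} = \frac{6505}{3 \cdot 1069} = \frac{6505}{3} \cdot \frac{1}{1069} = \frac{6505}{3207}$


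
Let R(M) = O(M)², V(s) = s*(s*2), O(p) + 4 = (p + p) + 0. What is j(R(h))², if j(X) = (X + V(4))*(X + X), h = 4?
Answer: 2359296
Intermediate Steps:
O(p) = -4 + 2*p (O(p) = -4 + ((p + p) + 0) = -4 + (2*p + 0) = -4 + 2*p)
V(s) = 2*s² (V(s) = s*(2*s) = 2*s²)
R(M) = (-4 + 2*M)²
j(X) = 2*X*(32 + X) (j(X) = (X + 2*4²)*(X + X) = (X + 2*16)*(2*X) = (X + 32)*(2*X) = (32 + X)*(2*X) = 2*X*(32 + X))
j(R(h))² = (2*(4*(-2 + 4)²)*(32 + 4*(-2 + 4)²))² = (2*(4*2²)*(32 + 4*2²))² = (2*(4*4)*(32 + 4*4))² = (2*16*(32 + 16))² = (2*16*48)² = 1536² = 2359296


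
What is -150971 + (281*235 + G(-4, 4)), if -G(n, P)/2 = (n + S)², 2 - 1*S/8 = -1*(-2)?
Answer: -84968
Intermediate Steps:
S = 0 (S = 16 - (-8)*(-2) = 16 - 8*2 = 16 - 16 = 0)
G(n, P) = -2*n² (G(n, P) = -2*(n + 0)² = -2*n²)
-150971 + (281*235 + G(-4, 4)) = -150971 + (281*235 - 2*(-4)²) = -150971 + (66035 - 2*16) = -150971 + (66035 - 32) = -150971 + 66003 = -84968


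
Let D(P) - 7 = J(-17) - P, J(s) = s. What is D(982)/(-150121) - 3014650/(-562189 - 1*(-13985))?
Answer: 226553045509/41148466342 ≈ 5.5057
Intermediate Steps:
D(P) = -10 - P (D(P) = 7 + (-17 - P) = -10 - P)
D(982)/(-150121) - 3014650/(-562189 - 1*(-13985)) = (-10 - 1*982)/(-150121) - 3014650/(-562189 - 1*(-13985)) = (-10 - 982)*(-1/150121) - 3014650/(-562189 + 13985) = -992*(-1/150121) - 3014650/(-548204) = 992/150121 - 3014650*(-1/548204) = 992/150121 + 1507325/274102 = 226553045509/41148466342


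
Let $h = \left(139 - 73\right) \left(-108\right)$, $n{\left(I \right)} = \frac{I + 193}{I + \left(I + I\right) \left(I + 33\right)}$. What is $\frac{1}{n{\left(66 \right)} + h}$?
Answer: $- \frac{13134}{93618893} \approx -0.00014029$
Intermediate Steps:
$n{\left(I \right)} = \frac{193 + I}{I + 2 I \left(33 + I\right)}$
$h = -7128$ ($h = 66 \left(-108\right) = -7128$)
$\frac{1}{n{\left(66 \right)} + h} = \frac{1}{\frac{193 + 66}{66 \left(67 + 2 \cdot 66\right)} - 7128} = \frac{1}{\frac{1}{66} \frac{1}{67 + 132} \cdot 259 - 7128} = \frac{1}{\frac{1}{66} \cdot \frac{1}{199} \cdot 259 - 7128} = \frac{1}{\frac{259}{13134} - 7128} = \frac{1}{- \frac{93618893}{13134}} = - \frac{13134}{93618893}$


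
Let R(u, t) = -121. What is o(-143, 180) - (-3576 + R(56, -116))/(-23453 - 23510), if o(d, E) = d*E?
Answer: -1208831317/46963 ≈ -25740.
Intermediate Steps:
o(d, E) = E*d
o(-143, 180) - (-3576 + R(56, -116))/(-23453 - 23510) = 180*(-143) - (-3576 - 121)/(-23453 - 23510) = -25740 - (-3697)/(-46963) = -25740 - (-3697)*(-1)/46963 = -25740 - 1*3697/46963 = -25740 - 3697/46963 = -1208831317/46963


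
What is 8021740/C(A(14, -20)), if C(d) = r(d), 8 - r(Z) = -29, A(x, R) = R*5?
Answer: 8021740/37 ≈ 2.1680e+5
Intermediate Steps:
A(x, R) = 5*R
r(Z) = 37 (r(Z) = 8 - 1*(-29) = 8 + 29 = 37)
C(d) = 37
8021740/C(A(14, -20)) = 8021740/37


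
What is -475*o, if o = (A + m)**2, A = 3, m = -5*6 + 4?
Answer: -251275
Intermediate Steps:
m = -26 (m = -30 + 4 = -26)
o = 529 (o = (3 - 26)**2 = (-23)**2 = 529)
-475*o = -475*529 = -251275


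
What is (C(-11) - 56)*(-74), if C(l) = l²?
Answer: -4810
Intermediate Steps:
(C(-11) - 56)*(-74) = ((-11)² - 56)*(-74) = (121 - 56)*(-74) = 65*(-74) = -4810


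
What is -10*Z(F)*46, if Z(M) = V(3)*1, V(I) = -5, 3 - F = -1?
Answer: 2300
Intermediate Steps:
F = 4 (F = 3 - 1*(-1) = 3 + 1 = 4)
Z(M) = -5 (Z(M) = -5*1 = -5)
-10*Z(F)*46 = -10*(-5)*46 = 50*46 = 2300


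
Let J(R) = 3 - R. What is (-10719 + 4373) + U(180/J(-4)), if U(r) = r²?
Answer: -278554/49 ≈ -5684.8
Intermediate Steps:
(-10719 + 4373) + U(180/J(-4)) = (-10719 + 4373) + (180/(3 - 1*(-4)))² = -6346 + (180/(3 + 4))² = -6346 + (180/7)² = -6346 + 32400/49 = -278554/49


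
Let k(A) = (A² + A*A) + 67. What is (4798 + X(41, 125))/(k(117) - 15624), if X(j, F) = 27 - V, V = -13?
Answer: 4838/11821 ≈ 0.40927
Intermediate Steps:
X(j, F) = 40 (X(j, F) = 27 - 1*(-13) = 27 + 13 = 40)
k(A) = 67 + 2*A² (k(A) = (A² + A²) + 67 = 2*A² + 67 = 67 + 2*A²)
(4798 + X(41, 125))/(k(117) - 15624) = (4798 + 40)/((67 + 2*117²) - 15624) = 4838/((67 + 2*13689) - 15624) = 4838/((67 + 27378) - 15624) = 4838/(27445 - 15624) = 4838/11821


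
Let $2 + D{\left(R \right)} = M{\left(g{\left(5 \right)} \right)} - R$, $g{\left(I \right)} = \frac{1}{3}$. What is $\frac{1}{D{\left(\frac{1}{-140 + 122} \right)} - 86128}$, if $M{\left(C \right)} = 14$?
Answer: $- \frac{18}{1550087} \approx -1.1612 \cdot 10^{-5}$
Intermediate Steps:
$g{\left(I \right)} = \frac{1}{3}$
$D{\left(R \right)} = 12 - R$ ($D{\left(R \right)} = -2 - \left(-14 + R\right) = 12 - R$)
$\frac{1}{D{\left(\frac{1}{-140 + 122} \right)} - 86128} = \frac{1}{\left(12 - \frac{1}{-140 + 122}\right) - 86128} = \frac{1}{\left(12 - \frac{1}{-18}\right) - 86128} = \frac{1}{\left(12 - - \frac{1}{18}\right) - 86128} = \frac{1}{\left(12 + \frac{1}{18}\right) - 86128} = \frac{1}{\frac{217}{18} - 86128} = \frac{1}{- \frac{1550087}{18}} = - \frac{18}{1550087}$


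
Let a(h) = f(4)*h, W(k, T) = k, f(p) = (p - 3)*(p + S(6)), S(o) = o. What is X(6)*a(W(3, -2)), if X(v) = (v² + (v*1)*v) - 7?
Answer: 1950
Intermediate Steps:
f(p) = (-3 + p)*(6 + p) (f(p) = (p - 3)*(p + 6) = (-3 + p)*(6 + p))
X(v) = -7 + 2*v² (X(v) = (v² + v*v) - 7 = (v² + v²) - 7 = 2*v² - 7 = -7 + 2*v²)
a(h) = 10*h (a(h) = (-18 + 4² + 3*4)*h = (-18 + 16 + 12)*h = 10*h)
X(6)*a(W(3, -2)) = (-7 + 2*6²)*(10*3) = (-7 + 2*36)*30 = (-7 + 72)*30 = 65*30 = 1950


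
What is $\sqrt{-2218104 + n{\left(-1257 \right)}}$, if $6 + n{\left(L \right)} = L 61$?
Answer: $i \sqrt{2294787} \approx 1514.9 i$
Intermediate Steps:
$n{\left(L \right)} = -6 + 61 L$ ($n{\left(L \right)} = -6 + L 61 = -6 + 61 L$)
$\sqrt{-2218104 + n{\left(-1257 \right)}} = \sqrt{-2218104 + \left(-6 + 61 \left(-1257\right)\right)} = \sqrt{-2218104 - 76683} = \sqrt{-2294787} = i \sqrt{2294787}$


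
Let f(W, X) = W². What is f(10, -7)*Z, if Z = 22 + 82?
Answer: 10400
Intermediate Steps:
Z = 104
f(10, -7)*Z = 10²*104 = 100*104 = 10400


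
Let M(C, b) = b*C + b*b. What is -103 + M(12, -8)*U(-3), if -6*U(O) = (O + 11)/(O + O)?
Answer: -991/9 ≈ -110.11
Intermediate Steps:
M(C, b) = b² + C*b (M(C, b) = C*b + b² = b² + C*b)
U(O) = -(11 + O)/(12*O) (U(O) = -(O + 11)/(6*(O + O)) = -(11 + O)/(6*(2*O)) = -(11 + O)*1/(2*O)/6 = -(11 + O)/(12*O))
-103 + M(12, -8)*U(-3) = -103 + (-8*(12 - 8))*((1/12)*(-11 - 1*(-3))/(-3)) = -103 + (-8*4)*((1/12)*(-⅓)*(-11 + 3)) = -103 - 8*(-1)*(-8)/(3*3) = -103 - 32*2/9 = -103 - 64/9 = -991/9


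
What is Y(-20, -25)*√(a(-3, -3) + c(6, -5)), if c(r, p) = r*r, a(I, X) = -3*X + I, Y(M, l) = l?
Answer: -25*√42 ≈ -162.02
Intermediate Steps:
a(I, X) = I - 3*X
c(r, p) = r²
Y(-20, -25)*√(a(-3, -3) + c(6, -5)) = -25*√((-3 - 3*(-3)) + 6²) = -25*√((-3 + 9) + 36) = -25*√(6 + 36) = -25*√42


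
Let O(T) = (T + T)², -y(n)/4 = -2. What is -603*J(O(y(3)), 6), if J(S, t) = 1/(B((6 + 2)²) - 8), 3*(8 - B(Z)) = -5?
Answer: -1809/5 ≈ -361.80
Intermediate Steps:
y(n) = 8 (y(n) = -4*(-2) = 8)
B(Z) = 29/3 (B(Z) = 8 - ⅓*(-5) = 8 + 5/3 = 29/3)
O(T) = 4*T² (O(T) = (2*T)² = 4*T²)
J(S, t) = ⅗ (J(S, t) = 1/(29/3 - 8) = 1/(5/3) = ⅗)
-603*J(O(y(3)), 6) = -603*⅗ = -1809/5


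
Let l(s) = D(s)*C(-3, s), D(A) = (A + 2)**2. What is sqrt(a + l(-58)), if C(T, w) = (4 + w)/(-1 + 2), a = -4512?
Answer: 4*I*sqrt(10866) ≈ 416.96*I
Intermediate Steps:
D(A) = (2 + A)**2
C(T, w) = 4 + w (C(T, w) = (4 + w)/1 = (4 + w)*1 = 4 + w)
l(s) = (2 + s)**2*(4 + s)
sqrt(a + l(-58)) = sqrt(-4512 + (2 - 58)**2*(4 - 58)) = sqrt(-4512 + (-56)**2*(-54)) = sqrt(-4512 + 3136*(-54)) = sqrt(-4512 - 169344) = sqrt(-173856) = 4*I*sqrt(10866)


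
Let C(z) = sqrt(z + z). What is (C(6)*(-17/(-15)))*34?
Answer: 1156*sqrt(3)/15 ≈ 133.48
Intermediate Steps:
C(z) = sqrt(2)*sqrt(z) (C(z) = sqrt(2*z) = sqrt(2)*sqrt(z))
(C(6)*(-17/(-15)))*34 = ((sqrt(2)*sqrt(6))*(-17/(-15)))*34 = ((2*sqrt(3))*(-17*(-1/15)))*34 = ((2*sqrt(3))*(17/15))*34 = (34*sqrt(3)/15)*34 = 1156*sqrt(3)/15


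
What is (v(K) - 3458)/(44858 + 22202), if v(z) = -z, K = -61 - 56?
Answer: -3341/67060 ≈ -0.049821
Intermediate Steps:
K = -117
(v(K) - 3458)/(44858 + 22202) = (-1*(-117) - 3458)/(44858 + 22202) = (117 - 3458)/67060 = -3341*1/67060 = -3341/67060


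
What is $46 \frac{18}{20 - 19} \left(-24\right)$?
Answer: $-19872$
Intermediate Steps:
$46 \frac{18}{20 - 19} \left(-24\right) = 46 \cdot \frac{18}{1} \left(-24\right) = 46 \cdot 18 \cdot 1 \left(-24\right) = 46 \cdot 18 \left(-24\right) = 828 \left(-24\right) = -19872$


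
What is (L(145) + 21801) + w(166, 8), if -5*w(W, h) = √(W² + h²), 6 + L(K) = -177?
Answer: 21618 - 2*√6905/5 ≈ 21585.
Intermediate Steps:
L(K) = -183 (L(K) = -6 - 177 = -183)
w(W, h) = -√(W² + h²)/5
(L(145) + 21801) + w(166, 8) = (-183 + 21801) - √(166² + 8²)/5 = 21618 - √(27556 + 64)/5 = 21618 - 2*√6905/5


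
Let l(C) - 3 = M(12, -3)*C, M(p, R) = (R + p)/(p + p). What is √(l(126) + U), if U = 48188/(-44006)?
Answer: √95189972681/44006 ≈ 7.0111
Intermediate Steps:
U = -24094/22003 (U = 48188*(-1/44006) = -24094/22003 ≈ -1.0950)
M(p, R) = (R + p)/(2*p) (M(p, R) = (R + p)/((2*p)) = (R + p)*(1/(2*p)) = (R + p)/(2*p))
l(C) = 3 + 3*C/8 (l(C) = 3 + ((½)*(-3 + 12)/12)*C = 3 + ((½)*(1/12)*9)*C = 3 + 3*C/8)
√(l(126) + U) = √((3 + (3/8)*126) - 24094/22003) = √((3 + 189/4) - 24094/22003) = √(201/4 - 24094/22003) = √(4326227/88012) = √95189972681/44006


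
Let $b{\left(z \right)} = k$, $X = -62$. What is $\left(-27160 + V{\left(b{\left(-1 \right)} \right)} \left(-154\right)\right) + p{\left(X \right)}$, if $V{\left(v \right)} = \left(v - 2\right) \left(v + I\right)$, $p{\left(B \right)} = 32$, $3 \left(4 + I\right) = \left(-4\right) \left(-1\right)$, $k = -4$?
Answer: $-33288$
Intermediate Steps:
$I = - \frac{8}{3}$ ($I = -4 + \frac{\left(-4\right) \left(-1\right)}{3} = -4 + \frac{1}{3} \cdot 4 = -4 + \frac{4}{3} = - \frac{8}{3} \approx -2.6667$)
$b{\left(z \right)} = -4$
$V{\left(v \right)} = \left(-2 + v\right) \left(- \frac{8}{3} + v\right)$ ($V{\left(v \right)} = \left(v - 2\right) \left(v - \frac{8}{3}\right) = \left(-2 + v\right) \left(- \frac{8}{3} + v\right)$)
$\left(-27160 + V{\left(b{\left(-1 \right)} \right)} \left(-154\right)\right) + p{\left(X \right)} = \left(-27160 + \left(\frac{16}{3} + \left(-4\right)^{2} - - \frac{56}{3}\right) \left(-154\right)\right) + 32 = \left(-27160 + \left(\frac{16}{3} + 16 + \frac{56}{3}\right) \left(-154\right)\right) + 32 = \left(-27160 + 40 \left(-154\right)\right) + 32 = \left(-27160 - 6160\right) + 32 = -33320 + 32 = -33288$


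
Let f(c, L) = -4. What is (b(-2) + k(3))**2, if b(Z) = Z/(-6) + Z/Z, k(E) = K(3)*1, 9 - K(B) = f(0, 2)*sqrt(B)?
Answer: 1393/9 + 248*sqrt(3)/3 ≈ 297.96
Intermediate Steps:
K(B) = 9 + 4*sqrt(B) (K(B) = 9 - (-4)*sqrt(B) = 9 + 4*sqrt(B))
k(E) = 9 + 4*sqrt(3) (k(E) = (9 + 4*sqrt(3))*1 = 9 + 4*sqrt(3))
b(Z) = 1 - Z/6 (b(Z) = Z*(-1/6) + 1 = -Z/6 + 1 = 1 - Z/6)
(b(-2) + k(3))**2 = ((1 - 1/6*(-2)) + (9 + 4*sqrt(3)))**2 = ((1 + 1/3) + (9 + 4*sqrt(3)))**2 = (4/3 + (9 + 4*sqrt(3)))**2 = (31/3 + 4*sqrt(3))**2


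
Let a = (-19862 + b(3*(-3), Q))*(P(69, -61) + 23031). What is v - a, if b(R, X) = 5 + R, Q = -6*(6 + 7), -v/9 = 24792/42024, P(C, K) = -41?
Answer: 799715555043/1751 ≈ 4.5672e+8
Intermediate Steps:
v = -9297/1751 (v = -223128/42024 = -9*1033/1751 = -9297/1751 ≈ -5.3095)
Q = -78 (Q = -6*13 = -78)
a = -456719340 (a = (-19862 + (5 + 3*(-3)))*(-41 + 23031) = (-19862 + (5 - 9))*22990 = (-19862 - 4)*22990 = -19866*22990 = -456719340)
v - a = -9297/1751 - 1*(-456719340) = -9297/1751 + 456719340 = 799715555043/1751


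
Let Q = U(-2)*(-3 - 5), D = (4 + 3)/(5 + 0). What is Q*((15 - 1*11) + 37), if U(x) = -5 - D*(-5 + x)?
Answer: -7872/5 ≈ -1574.4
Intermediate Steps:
D = 7/5 ≈ 1.4000
U(x) = 2 - 7*x/5 (U(x) = -5 - 7*(-5 + x)/5 = -5 - (-7 + 7*x/5) = -5 + (7 - 7*x/5) = 2 - 7*x/5)
Q = -192/5 (Q = (2 - 7/5*(-2))*(-3 - 5) = (2 + 14/5)*(-8) = (24/5)*(-8) = -192/5 ≈ -38.400)
Q*((15 - 1*11) + 37) = -192*((15 - 1*11) + 37)/5 = -192*((15 - 11) + 37)/5 = -192*(4 + 37)/5 = -192/5*41 = -7872/5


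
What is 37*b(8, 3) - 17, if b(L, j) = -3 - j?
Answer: -239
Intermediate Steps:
37*b(8, 3) - 17 = 37*(-3 - 1*3) - 17 = 37*(-3 - 3) - 17 = 37*(-6) - 17 = -222 - 17 = -239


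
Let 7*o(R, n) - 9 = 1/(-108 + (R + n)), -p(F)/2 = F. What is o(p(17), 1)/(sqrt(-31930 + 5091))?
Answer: -1268*I*sqrt(26839)/26490093 ≈ -0.0078419*I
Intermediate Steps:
p(F) = -2*F
o(R, n) = 9/7 + 1/(7*(-108 + R + n)) (o(R, n) = 9/7 + 1/(7*(-108 + (R + n))) = 9/7 + 1/(7*(-108 + R + n)))
o(p(17), 1)/(sqrt(-31930 + 5091)) = ((-971 + 9*(-2*17) + 9*1)/(7*(-108 - 2*17 + 1)))/(sqrt(-31930 + 5091)) = ((-971 + 9*(-34) + 9)/(7*(-108 - 34 + 1)))/(sqrt(-26839)) = ((1/7)*(-971 - 306 + 9)/(-141))/((I*sqrt(26839))) = ((1/7)*(-1/141)*(-1268))*(-I*sqrt(26839)/26839) = 1268*(-I*sqrt(26839)/26839)/987 = -1268*I*sqrt(26839)/26490093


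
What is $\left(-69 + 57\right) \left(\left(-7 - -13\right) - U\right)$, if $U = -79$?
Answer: $-1020$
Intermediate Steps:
$\left(-69 + 57\right) \left(\left(-7 - -13\right) - U\right) = \left(-69 + 57\right) \left(\left(-7 - -13\right) - -79\right) = - 12 \left(\left(-7 + 13\right) + 79\right) = - 12 \left(6 + 79\right) = \left(-12\right) 85 = -1020$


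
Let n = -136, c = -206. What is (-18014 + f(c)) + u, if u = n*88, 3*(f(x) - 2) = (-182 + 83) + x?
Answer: -90245/3 ≈ -30082.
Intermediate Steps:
f(x) = -31 + x/3 (f(x) = 2 + ((-182 + 83) + x)/3 = 2 + (-99 + x)/3 = 2 + (-33 + x/3) = -31 + x/3)
u = -11968 (u = -136*88 = -11968)
(-18014 + f(c)) + u = (-18014 + (-31 + (⅓)*(-206))) - 11968 = (-18014 + (-31 - 206/3)) - 11968 = (-18014 - 299/3) - 11968 = -54341/3 - 11968 = -90245/3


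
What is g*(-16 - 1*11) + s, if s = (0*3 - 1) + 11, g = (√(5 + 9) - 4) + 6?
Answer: -44 - 27*√14 ≈ -145.02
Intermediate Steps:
g = 2 + √14 (g = (√14 - 4) + 6 = (-4 + √14) + 6 = 2 + √14 ≈ 5.7417)
s = 10 (s = (0 - 1) + 11 = -1 + 11 = 10)
g*(-16 - 1*11) + s = (2 + √14)*(-16 - 1*11) + 10 = (2 + √14)*(-16 - 11) + 10 = (2 + √14)*(-27) + 10 = (-54 - 27*√14) + 10 = -44 - 27*√14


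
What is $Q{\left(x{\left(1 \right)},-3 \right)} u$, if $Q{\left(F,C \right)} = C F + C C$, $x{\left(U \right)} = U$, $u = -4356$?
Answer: $-26136$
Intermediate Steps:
$Q{\left(F,C \right)} = C^{2} + C F$ ($Q{\left(F,C \right)} = C F + C^{2} = C^{2} + C F$)
$Q{\left(x{\left(1 \right)},-3 \right)} u = - 3 \left(-3 + 1\right) \left(-4356\right) = \left(-3\right) \left(-2\right) \left(-4356\right) = 6 \left(-4356\right) = -26136$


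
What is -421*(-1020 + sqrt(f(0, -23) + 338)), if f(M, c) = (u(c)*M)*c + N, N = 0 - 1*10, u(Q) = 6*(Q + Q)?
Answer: 429420 - 842*sqrt(82) ≈ 4.2180e+5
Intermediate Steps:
u(Q) = 12*Q (u(Q) = 6*(2*Q) = 12*Q)
N = -10 (N = 0 - 10 = -10)
f(M, c) = -10 + 12*M*c**2 (f(M, c) = ((12*c)*M)*c - 10 = (12*M*c)*c - 10 = 12*M*c**2 - 10 = -10 + 12*M*c**2)
-421*(-1020 + sqrt(f(0, -23) + 338)) = -421*(-1020 + sqrt((-10 + 12*0*(-23)**2) + 338)) = -421*(-1020 + sqrt((-10 + 12*0*529) + 338)) = -421*(-1020 + sqrt((-10 + 0) + 338)) = -421*(-1020 + sqrt(-10 + 338)) = -421*(-1020 + sqrt(328)) = -421*(-1020 + 2*sqrt(82)) = 429420 - 842*sqrt(82)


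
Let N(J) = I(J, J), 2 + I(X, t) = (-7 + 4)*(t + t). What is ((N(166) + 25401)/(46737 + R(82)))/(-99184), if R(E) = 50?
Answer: -24403/4640521808 ≈ -5.2587e-6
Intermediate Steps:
I(X, t) = -2 - 6*t (I(X, t) = -2 + (-7 + 4)*(t + t) = -2 - 6*t)
N(J) = -2 - 6*J
((N(166) + 25401)/(46737 + R(82)))/(-99184) = (((-2 - 6*166) + 25401)/(46737 + 50))/(-99184) = (((-2 - 996) + 25401)/46787)*(-1/99184) = ((-998 + 25401)*(1/46787))*(-1/99184) = (24403*(1/46787))*(-1/99184) = (24403/46787)*(-1/99184) = -24403/4640521808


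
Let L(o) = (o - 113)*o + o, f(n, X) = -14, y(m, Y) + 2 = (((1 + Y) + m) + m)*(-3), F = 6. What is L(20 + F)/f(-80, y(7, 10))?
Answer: 1118/7 ≈ 159.71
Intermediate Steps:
y(m, Y) = -5 - 6*m - 3*Y (y(m, Y) = -2 + (((1 + Y) + m) + m)*(-3) = -2 + ((1 + Y + m) + m)*(-3) = -2 + (1 + Y + 2*m)*(-3) = -2 + (-3 - 6*m - 3*Y) = -5 - 6*m - 3*Y)
L(o) = o + o*(-113 + o) (L(o) = (-113 + o)*o + o = o*(-113 + o) + o = o + o*(-113 + o))
L(20 + F)/f(-80, y(7, 10)) = ((20 + 6)*(-112 + (20 + 6)))/(-14) = (26*(-112 + 26))*(-1/14) = (26*(-86))*(-1/14) = -2236*(-1/14) = 1118/7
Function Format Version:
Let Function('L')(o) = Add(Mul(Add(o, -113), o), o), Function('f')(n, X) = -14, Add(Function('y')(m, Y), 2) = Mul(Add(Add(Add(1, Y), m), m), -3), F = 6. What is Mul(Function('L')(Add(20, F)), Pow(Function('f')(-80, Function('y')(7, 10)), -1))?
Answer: Rational(1118, 7) ≈ 159.71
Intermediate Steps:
Function('y')(m, Y) = Add(-5, Mul(-6, m), Mul(-3, Y)) (Function('y')(m, Y) = Add(-2, Mul(Add(Add(Add(1, Y), m), m), -3)) = Add(-2, Mul(Add(Add(1, Y, m), m), -3)) = Add(-2, Mul(Add(1, Y, Mul(2, m)), -3)) = Add(-2, Add(-3, Mul(-6, m), Mul(-3, Y))) = Add(-5, Mul(-6, m), Mul(-3, Y)))
Function('L')(o) = Add(o, Mul(o, Add(-113, o))) (Function('L')(o) = Add(Mul(Add(-113, o), o), o) = Add(Mul(o, Add(-113, o)), o) = Add(o, Mul(o, Add(-113, o))))
Mul(Function('L')(Add(20, F)), Pow(Function('f')(-80, Function('y')(7, 10)), -1)) = Mul(Mul(Add(20, 6), Add(-112, Add(20, 6))), Pow(-14, -1)) = Mul(Mul(26, Add(-112, 26)), Rational(-1, 14)) = Mul(Mul(26, -86), Rational(-1, 14)) = Mul(-2236, Rational(-1, 14)) = Rational(1118, 7)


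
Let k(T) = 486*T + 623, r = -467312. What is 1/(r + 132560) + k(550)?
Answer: 89687760095/334752 ≈ 2.6792e+5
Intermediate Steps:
k(T) = 623 + 486*T
1/(r + 132560) + k(550) = 1/(-467312 + 132560) + (623 + 486*550) = 1/(-334752) + (623 + 267300) = -1/334752 + 267923 = 89687760095/334752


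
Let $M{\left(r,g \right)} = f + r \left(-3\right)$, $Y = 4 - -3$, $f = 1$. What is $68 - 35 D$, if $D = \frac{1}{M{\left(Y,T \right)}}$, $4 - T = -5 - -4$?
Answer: $\frac{279}{4} \approx 69.75$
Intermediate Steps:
$T = 5$ ($T = 4 - \left(-5 - -4\right) = 4 - \left(-5 + 4\right) = 4 - -1 = 4 + 1 = 5$)
$Y = 7$ ($Y = 4 + 3 = 7$)
$M{\left(r,g \right)} = 1 - 3 r$ ($M{\left(r,g \right)} = 1 + r \left(-3\right) = 1 - 3 r$)
$D = - \frac{1}{20}$ ($D = \frac{1}{1 - 21} = \frac{1}{-20} = - \frac{1}{20} \approx -0.05$)
$68 - 35 D = 68 - - \frac{7}{4} = 68 + \frac{7}{4} = \frac{279}{4}$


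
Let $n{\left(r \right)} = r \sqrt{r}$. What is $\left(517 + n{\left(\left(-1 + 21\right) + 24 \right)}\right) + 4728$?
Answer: $5245 + 88 \sqrt{11} \approx 5536.9$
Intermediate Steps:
$n{\left(r \right)} = r^{\frac{3}{2}}$
$\left(517 + n{\left(\left(-1 + 21\right) + 24 \right)}\right) + 4728 = \left(517 + \left(\left(-1 + 21\right) + 24\right)^{\frac{3}{2}}\right) + 4728 = \left(517 + \left(20 + 24\right)^{\frac{3}{2}}\right) + 4728 = \left(517 + 44^{\frac{3}{2}}\right) + 4728 = \left(517 + 88 \sqrt{11}\right) + 4728 = 5245 + 88 \sqrt{11}$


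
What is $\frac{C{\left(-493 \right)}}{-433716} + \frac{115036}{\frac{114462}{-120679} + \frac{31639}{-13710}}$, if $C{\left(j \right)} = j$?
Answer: $- \frac{82548342893335431647}{2336617582954116} \approx -35328.0$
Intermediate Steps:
$\frac{C{\left(-493 \right)}}{-433716} + \frac{115036}{\frac{114462}{-120679} + \frac{31639}{-13710}} = - \frac{493}{-433716} + \frac{115036}{\frac{114462}{-120679} + \frac{31639}{-13710}} = \left(-493\right) \left(- \frac{1}{433716}\right) + \frac{115036}{114462 \left(- \frac{1}{120679}\right) + 31639 \left(- \frac{1}{13710}\right)} = \frac{493}{433716} + \frac{115036}{- \frac{114462}{120679} - \frac{31639}{13710}} = \frac{493}{433716} + \frac{115036}{- \frac{5387436901}{1654509090}} = \frac{493}{433716} + 115036 \left(- \frac{1654509090}{5387436901}\right) = \frac{493}{433716} - \frac{190328107677240}{5387436901} = - \frac{82548342893335431647}{2336617582954116}$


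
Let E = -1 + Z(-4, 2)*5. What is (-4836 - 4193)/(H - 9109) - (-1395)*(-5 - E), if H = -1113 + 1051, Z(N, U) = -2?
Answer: 76770299/9171 ≈ 8371.0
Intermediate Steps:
H = -62
E = -11 (E = -1 - 2*5 = -1 - 10 = -11)
(-4836 - 4193)/(H - 9109) - (-1395)*(-5 - E) = (-4836 - 4193)/(-62 - 9109) - (-1395)*(-5 - 1*(-11)) = -9029/(-9171) - (-1395)*(-5 + 11) = -9029*(-1/9171) - (-1395)*6 = 9029/9171 - 1*(-8370) = 9029/9171 + 8370 = 76770299/9171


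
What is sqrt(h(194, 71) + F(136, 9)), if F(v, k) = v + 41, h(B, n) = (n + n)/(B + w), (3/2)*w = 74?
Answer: 3*sqrt(2628730)/365 ≈ 13.326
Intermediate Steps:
w = 148/3 (w = (2/3)*74 = 148/3 ≈ 49.333)
h(B, n) = 2*n/(148/3 + B) (h(B, n) = (n + n)/(B + 148/3) = (2*n)/(148/3 + B) = 2*n/(148/3 + B))
F(v, k) = 41 + v
sqrt(h(194, 71) + F(136, 9)) = sqrt(6*71/(148 + 3*194) + (41 + 136)) = sqrt(6*71/(148 + 582) + 177) = sqrt(6*71/730 + 177) = sqrt(6*71*(1/730) + 177) = sqrt(213/365 + 177) = sqrt(64818/365) = 3*sqrt(2628730)/365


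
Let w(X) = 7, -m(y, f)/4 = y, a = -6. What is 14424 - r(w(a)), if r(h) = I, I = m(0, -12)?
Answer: 14424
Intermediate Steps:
m(y, f) = -4*y
I = 0 (I = -4*0 = 0)
r(h) = 0
14424 - r(w(a)) = 14424 - 1*0 = 14424 + 0 = 14424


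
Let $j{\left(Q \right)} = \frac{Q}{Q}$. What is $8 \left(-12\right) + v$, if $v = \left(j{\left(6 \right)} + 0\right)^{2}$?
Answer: $-95$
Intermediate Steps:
$j{\left(Q \right)} = 1$
$v = 1$ ($v = \left(1 + 0\right)^{2} = 1^{2} = 1$)
$8 \left(-12\right) + v = 8 \left(-12\right) + 1 = -96 + 1 = -95$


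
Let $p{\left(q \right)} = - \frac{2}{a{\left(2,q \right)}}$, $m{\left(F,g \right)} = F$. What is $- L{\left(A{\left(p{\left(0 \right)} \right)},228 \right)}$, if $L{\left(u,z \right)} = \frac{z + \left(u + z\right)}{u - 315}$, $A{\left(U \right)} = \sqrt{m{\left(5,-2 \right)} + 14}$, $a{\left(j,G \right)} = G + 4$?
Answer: $\frac{143659}{99206} + \frac{771 \sqrt{19}}{99206} \approx 1.482$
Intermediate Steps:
$a{\left(j,G \right)} = 4 + G$
$p{\left(q \right)} = - \frac{2}{4 + q}$
$A{\left(U \right)} = \sqrt{19}$ ($A{\left(U \right)} = \sqrt{5 + 14} = \sqrt{19}$)
$L{\left(u,z \right)} = \frac{u + 2 z}{-315 + u}$
$- L{\left(A{\left(p{\left(0 \right)} \right)},228 \right)} = - \frac{\sqrt{19} + 2 \cdot 228}{-315 + \sqrt{19}} = - \frac{\sqrt{19} + 456}{-315 + \sqrt{19}} = - \frac{456 + \sqrt{19}}{-315 + \sqrt{19}}$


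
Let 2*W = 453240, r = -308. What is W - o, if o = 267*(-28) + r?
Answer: 234404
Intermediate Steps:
o = -7784 (o = 267*(-28) - 308 = -7476 - 308 = -7784)
W = 226620 (W = (½)*453240 = 226620)
W - o = 226620 - 1*(-7784) = 226620 + 7784 = 234404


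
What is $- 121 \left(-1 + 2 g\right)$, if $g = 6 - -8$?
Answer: $-3267$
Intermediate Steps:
$g = 14$ ($g = 6 + 8 = 14$)
$- 121 \left(-1 + 2 g\right) = - 121 \left(-1 + 2 \cdot 14\right) = - 121 \left(-1 + 28\right) = \left(-121\right) 27 = -3267$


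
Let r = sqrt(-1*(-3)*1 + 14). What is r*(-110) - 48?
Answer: -48 - 110*sqrt(17) ≈ -501.54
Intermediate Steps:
r = sqrt(17) (r = sqrt(3*1 + 14) = sqrt(3 + 14) = sqrt(17) ≈ 4.1231)
r*(-110) - 48 = sqrt(17)*(-110) - 48 = -110*sqrt(17) - 48 = -48 - 110*sqrt(17)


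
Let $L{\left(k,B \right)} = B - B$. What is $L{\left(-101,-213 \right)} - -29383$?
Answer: $29383$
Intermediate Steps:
$L{\left(k,B \right)} = 0$
$L{\left(-101,-213 \right)} - -29383 = 0 - -29383 = 0 + 29383 = 29383$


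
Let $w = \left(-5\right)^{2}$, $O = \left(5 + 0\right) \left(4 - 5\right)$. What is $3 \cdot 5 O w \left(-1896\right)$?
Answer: $3555000$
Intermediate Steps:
$O = -5$ ($O = 5 \left(-1\right) = -5$)
$w = 25$
$3 \cdot 5 O w \left(-1896\right) = 3 \cdot 5 \left(-5\right) 25 \left(-1896\right) = 15 \left(-5\right) 25 \left(-1896\right) = \left(-75\right) 25 \left(-1896\right) = \left(-1875\right) \left(-1896\right) = 3555000$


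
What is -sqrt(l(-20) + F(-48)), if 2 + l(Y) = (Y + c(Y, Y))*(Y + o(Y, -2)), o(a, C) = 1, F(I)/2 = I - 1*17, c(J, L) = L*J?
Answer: -2*I*sqrt(1838) ≈ -85.744*I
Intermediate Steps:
c(J, L) = J*L
F(I) = -34 + 2*I (F(I) = 2*(I - 1*17) = 2*(I - 17) = 2*(-17 + I) = -34 + 2*I)
l(Y) = -2 + (1 + Y)*(Y + Y**2) (l(Y) = -2 + (Y + Y*Y)*(Y + 1) = -2 + (Y + Y**2)*(1 + Y) = -2 + (1 + Y)*(Y + Y**2))
-sqrt(l(-20) + F(-48)) = -sqrt((-2 - 20 + (-20)**3 + 2*(-20)**2) + (-34 + 2*(-48))) = -sqrt((-2 - 20 - 8000 + 2*400) + (-34 - 96)) = -sqrt((-2 - 20 - 8000 + 800) - 130) = -sqrt(-7222 - 130) = -sqrt(-7352) = -2*I*sqrt(1838)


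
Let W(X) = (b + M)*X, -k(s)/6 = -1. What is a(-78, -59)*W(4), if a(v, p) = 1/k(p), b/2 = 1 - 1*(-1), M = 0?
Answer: 8/3 ≈ 2.6667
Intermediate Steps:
k(s) = 6 (k(s) = -6*(-1) = 6)
b = 4 (b = 2*(1 - 1*(-1)) = 2*(1 + 1) = 2*2 = 4)
a(v, p) = ⅙ (a(v, p) = 1/6 = ⅙)
W(X) = 4*X (W(X) = (4 + 0)*X = 4*X)
a(-78, -59)*W(4) = (4*4)/6 = (⅙)*16 = 8/3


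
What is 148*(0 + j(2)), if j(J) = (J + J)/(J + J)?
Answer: 148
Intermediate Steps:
j(J) = 1 (j(J) = (2*J)/((2*J)) = (2*J)*(1/(2*J)) = 1)
148*(0 + j(2)) = 148*(0 + 1) = 148*1 = 148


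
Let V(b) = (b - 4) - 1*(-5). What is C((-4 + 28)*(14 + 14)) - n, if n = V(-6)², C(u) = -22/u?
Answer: -8411/336 ≈ -25.033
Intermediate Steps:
V(b) = 1 + b (V(b) = (-4 + b) + 5 = 1 + b)
n = 25 (n = (1 - 6)² = (-5)² = 25)
C((-4 + 28)*(14 + 14)) - n = -22*1/((-4 + 28)*(14 + 14)) - 1*25 = -22/(24*28) - 25 = -22/672 - 25 = -22*1/672 - 25 = -11/336 - 25 = -8411/336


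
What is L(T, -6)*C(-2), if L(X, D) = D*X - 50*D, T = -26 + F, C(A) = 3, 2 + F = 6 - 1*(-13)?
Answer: 1062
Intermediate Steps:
F = 17 (F = -2 + (6 - 1*(-13)) = -2 + (6 + 13) = -2 + 19 = 17)
T = -9 (T = -26 + 17 = -9)
L(X, D) = -50*D + D*X
L(T, -6)*C(-2) = -6*(-50 - 9)*3 = -6*(-59)*3 = 354*3 = 1062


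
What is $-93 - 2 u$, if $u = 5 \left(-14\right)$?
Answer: $47$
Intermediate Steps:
$u = -70$
$-93 - 2 u = -93 - -140 = -93 + 140 = 47$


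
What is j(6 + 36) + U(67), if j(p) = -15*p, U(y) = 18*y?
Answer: 576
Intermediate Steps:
j(6 + 36) + U(67) = -15*(6 + 36) + 18*67 = -15*42 + 1206 = -630 + 1206 = 576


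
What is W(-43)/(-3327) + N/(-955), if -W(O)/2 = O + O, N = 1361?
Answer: -4692307/3177285 ≈ -1.4768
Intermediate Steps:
W(O) = -4*O (W(O) = -2*(O + O) = -4*O)
W(-43)/(-3327) + N/(-955) = -4*(-43)/(-3327) + 1361/(-955) = 172*(-1/3327) + 1361*(-1/955) = -172/3327 - 1361/955 = -4692307/3177285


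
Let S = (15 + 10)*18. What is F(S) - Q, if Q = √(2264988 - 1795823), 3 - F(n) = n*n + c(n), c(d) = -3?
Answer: -202494 - √469165 ≈ -2.0318e+5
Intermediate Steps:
S = 450 (S = 25*18 = 450)
F(n) = 6 - n² (F(n) = 3 - (n*n - 3) = 3 - (n² - 3) = 3 - (-3 + n²) = 3 + (3 - n²) = 6 - n²)
Q = √469165 ≈ 684.96
F(S) - Q = (6 - 1*450²) - √469165 = (6 - 1*202500) - √469165 = (6 - 202500) - √469165 = -202494 - √469165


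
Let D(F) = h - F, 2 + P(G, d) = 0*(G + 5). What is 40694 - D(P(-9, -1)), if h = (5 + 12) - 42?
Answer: 40717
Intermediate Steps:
h = -25 (h = 17 - 42 = -25)
P(G, d) = -2 (P(G, d) = -2 + 0*(G + 5) = -2 + 0*(5 + G) = -2 + 0 = -2)
D(F) = -25 - F
40694 - D(P(-9, -1)) = 40694 - (-25 - 1*(-2)) = 40694 - (-25 + 2) = 40694 - 1*(-23) = 40694 + 23 = 40717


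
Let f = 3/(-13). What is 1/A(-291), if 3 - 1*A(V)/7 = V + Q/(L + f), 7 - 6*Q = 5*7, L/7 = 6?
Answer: 1629/3353756 ≈ 0.00048572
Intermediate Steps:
L = 42 (L = 7*6 = 42)
f = -3/13 (f = 3*(-1/13) = -3/13 ≈ -0.23077)
Q = -14/3 (Q = 7/6 - 5*7/6 = 7/6 - ⅙*35 = 7/6 - 35/6 = -14/3 ≈ -4.6667)
A(V) = 35483/1629 - 7*V (A(V) = 21 - 7*(V - 14/3/(42 - 3/13)) = 21 - 7*(V - 14/3/(543/13)) = 21 - 7*(V + (13/543)*(-14/3)) = 21 - 7*(V - 182/1629) = 21 - 7*(-182/1629 + V) = 21 + (1274/1629 - 7*V) = 35483/1629 - 7*V)
1/A(-291) = 1/(35483/1629 - 7*(-291)) = 1/(35483/1629 + 2037) = 1/(3353756/1629) = 1629/3353756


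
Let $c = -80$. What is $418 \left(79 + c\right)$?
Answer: $-418$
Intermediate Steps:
$418 \left(79 + c\right) = 418 \left(79 - 80\right) = 418 \left(-1\right) = -418$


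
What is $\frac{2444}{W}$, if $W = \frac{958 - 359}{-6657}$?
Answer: $- \frac{16269708}{599} \approx -27161.0$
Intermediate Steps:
$W = - \frac{599}{6657}$ ($W = 599 \left(- \frac{1}{6657}\right) = - \frac{599}{6657} \approx -0.08998$)
$\frac{2444}{W} = \frac{2444}{- \frac{599}{6657}} = 2444 \left(- \frac{6657}{599}\right) = - \frac{16269708}{599}$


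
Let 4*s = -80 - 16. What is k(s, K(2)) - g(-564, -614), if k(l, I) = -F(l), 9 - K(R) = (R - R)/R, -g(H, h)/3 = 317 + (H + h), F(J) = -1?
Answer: -2582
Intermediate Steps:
g(H, h) = -951 - 3*H - 3*h (g(H, h) = -3*(317 + (H + h)) = -3*(317 + H + h) = -951 - 3*H - 3*h)
K(R) = 9 (K(R) = 9 - (R - R)/R = 9 - 0/R = 9 - 1*0 = 9 + 0 = 9)
s = -24 (s = (-80 - 16)/4 = (¼)*(-96) = -24)
k(l, I) = 1 (k(l, I) = -1*(-1) = 1)
k(s, K(2)) - g(-564, -614) = 1 - (-951 - 3*(-564) - 3*(-614)) = 1 - (-951 + 1692 + 1842) = 1 - 1*2583 = 1 - 2583 = -2582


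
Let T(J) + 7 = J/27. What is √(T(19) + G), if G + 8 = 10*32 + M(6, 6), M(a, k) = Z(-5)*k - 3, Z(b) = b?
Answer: √22089/9 ≈ 16.514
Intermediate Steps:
T(J) = -7 + J/27
M(a, k) = -3 - 5*k (M(a, k) = -5*k - 3 = -3 - 5*k)
G = 279 (G = -8 + (10*32 + (-3 - 5*6)) = -8 + (320 + (-3 - 30)) = -8 + (320 - 33) = -8 + 287 = 279)
√(T(19) + G) = √((-7 + (1/27)*19) + 279) = √((-7 + 19/27) + 279) = √(-170/27 + 279) = √(7363/27) = √22089/9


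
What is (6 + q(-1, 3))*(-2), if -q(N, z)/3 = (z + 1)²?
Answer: 84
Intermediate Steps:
q(N, z) = -3*(1 + z)² (q(N, z) = -3*(z + 1)² = -3*(1 + z)²)
(6 + q(-1, 3))*(-2) = (6 - 3*(1 + 3)²)*(-2) = (6 - 3*4²)*(-2) = (6 - 3*16)*(-2) = (6 - 48)*(-2) = -42*(-2) = 84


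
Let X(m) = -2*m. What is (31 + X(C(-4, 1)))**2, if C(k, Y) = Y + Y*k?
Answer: 1369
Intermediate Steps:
(31 + X(C(-4, 1)))**2 = (31 - 2*(1 - 4))**2 = (31 - 2*(-3))**2 = (31 + 6)**2 = 37**2 = 1369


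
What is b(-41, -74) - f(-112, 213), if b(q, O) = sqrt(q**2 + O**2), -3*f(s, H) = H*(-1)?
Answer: -71 + sqrt(7157) ≈ 13.599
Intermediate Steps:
f(s, H) = H/3 (f(s, H) = -H*(-1)/3 = -(-1)*H/3 = H/3)
b(q, O) = sqrt(O**2 + q**2)
b(-41, -74) - f(-112, 213) = sqrt((-74)**2 + (-41)**2) - 213/3 = sqrt(5476 + 1681) - 1*71 = sqrt(7157) - 71 = -71 + sqrt(7157)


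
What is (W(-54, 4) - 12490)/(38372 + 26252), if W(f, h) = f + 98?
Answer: -889/4616 ≈ -0.19259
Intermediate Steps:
W(f, h) = 98 + f
(W(-54, 4) - 12490)/(38372 + 26252) = ((98 - 54) - 12490)/(38372 + 26252) = (44 - 12490)/64624 = -12446*1/64624 = -889/4616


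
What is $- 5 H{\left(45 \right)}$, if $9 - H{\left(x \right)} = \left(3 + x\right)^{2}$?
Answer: $11475$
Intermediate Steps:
$H{\left(x \right)} = 9 - \left(3 + x\right)^{2}$
$- 5 H{\left(45 \right)} = - 5 \left(9 - \left(3 + 45\right)^{2}\right) = - 5 \left(9 - 48^{2}\right) = - 5 \left(9 - 2304\right) = \left(-5\right) \left(-2295\right) = 11475$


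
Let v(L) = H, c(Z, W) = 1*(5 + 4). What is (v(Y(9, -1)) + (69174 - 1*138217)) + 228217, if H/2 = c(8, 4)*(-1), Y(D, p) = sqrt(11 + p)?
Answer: 159156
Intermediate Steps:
c(Z, W) = 9 (c(Z, W) = 1*9 = 9)
H = -18 (H = 2*(9*(-1)) = 2*(-9) = -18)
v(L) = -18
(v(Y(9, -1)) + (69174 - 1*138217)) + 228217 = (-18 + (69174 - 1*138217)) + 228217 = (-18 + (69174 - 138217)) + 228217 = (-18 - 69043) + 228217 = -69061 + 228217 = 159156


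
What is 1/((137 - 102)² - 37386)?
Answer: -1/36161 ≈ -2.7654e-5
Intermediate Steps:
1/((137 - 102)² - 37386) = 1/(35² - 37386) = 1/(1225 - 37386) = 1/(-36161) = -1/36161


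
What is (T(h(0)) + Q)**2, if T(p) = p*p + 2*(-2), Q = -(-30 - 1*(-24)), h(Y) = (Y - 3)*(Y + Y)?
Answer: 4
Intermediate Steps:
h(Y) = 2*Y*(-3 + Y) (h(Y) = (-3 + Y)*(2*Y) = 2*Y*(-3 + Y))
Q = 6 (Q = -(-30 + 24) = -1*(-6) = 6)
T(p) = -4 + p**2 (T(p) = p**2 - 4 = -4 + p**2)
(T(h(0)) + Q)**2 = ((-4 + (2*0*(-3 + 0))**2) + 6)**2 = ((-4 + (2*0*(-3))**2) + 6)**2 = ((-4 + 0**2) + 6)**2 = ((-4 + 0) + 6)**2 = (-4 + 6)**2 = 2**2 = 4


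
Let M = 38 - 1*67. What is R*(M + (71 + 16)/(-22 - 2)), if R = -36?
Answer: 2349/2 ≈ 1174.5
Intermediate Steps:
M = -29 (M = 38 - 67 = -29)
R*(M + (71 + 16)/(-22 - 2)) = -36*(-29 + (71 + 16)/(-22 - 2)) = -36*(-29 + 87/(-24)) = -36*(-29 + 87*(-1/24)) = -36*(-29 - 29/8) = -36*(-261/8) = 2349/2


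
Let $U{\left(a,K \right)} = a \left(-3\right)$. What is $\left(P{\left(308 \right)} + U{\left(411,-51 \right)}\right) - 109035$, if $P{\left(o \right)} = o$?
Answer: $-109960$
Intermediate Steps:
$U{\left(a,K \right)} = - 3 a$
$\left(P{\left(308 \right)} + U{\left(411,-51 \right)}\right) - 109035 = \left(308 - 1233\right) - 109035 = -925 - 109035 = -109960$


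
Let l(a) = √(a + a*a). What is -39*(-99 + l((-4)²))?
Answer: 3861 - 156*√17 ≈ 3217.8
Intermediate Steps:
l(a) = √(a + a²)
-39*(-99 + l((-4)²)) = -39*(-99 + √((-4)²*(1 + (-4)²))) = -39*(-99 + √(16*(1 + 16))) = -39*(-99 + √(16*17)) = -39*(-99 + √272) = -39*(-99 + 4*√17) = 3861 - 156*√17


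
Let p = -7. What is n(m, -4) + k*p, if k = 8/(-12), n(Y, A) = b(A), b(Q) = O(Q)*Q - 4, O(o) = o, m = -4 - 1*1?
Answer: 50/3 ≈ 16.667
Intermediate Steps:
m = -5 (m = -4 - 1 = -5)
b(Q) = -4 + Q**2 (b(Q) = Q*Q - 4 = Q**2 - 4 = -4 + Q**2)
n(Y, A) = -4 + A**2
k = -2/3 (k = 8*(-1/12) = -2/3 ≈ -0.66667)
n(m, -4) + k*p = (-4 + (-4)**2) - 2/3*(-7) = (-4 + 16) + 14/3 = 12 + 14/3 = 50/3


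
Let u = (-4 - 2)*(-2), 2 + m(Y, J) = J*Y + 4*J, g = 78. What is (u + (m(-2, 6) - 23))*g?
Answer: -78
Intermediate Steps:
m(Y, J) = -2 + 4*J + J*Y (m(Y, J) = -2 + (J*Y + 4*J) = -2 + (4*J + J*Y) = -2 + 4*J + J*Y)
u = 12 (u = -6*(-2) = 12)
(u + (m(-2, 6) - 23))*g = (12 + ((-2 + 4*6 + 6*(-2)) - 23))*78 = (12 + ((-2 + 24 - 12) - 23))*78 = (12 + (10 - 23))*78 = (12 - 13)*78 = -1*78 = -78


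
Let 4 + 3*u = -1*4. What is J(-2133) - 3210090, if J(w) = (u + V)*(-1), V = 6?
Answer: -9630280/3 ≈ -3.2101e+6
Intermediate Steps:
u = -8/3 (u = -4/3 + (-1*4)/3 = -4/3 + (⅓)*(-4) = -4/3 - 4/3 = -8/3 ≈ -2.6667)
J(w) = -10/3 (J(w) = (-8/3 + 6)*(-1) = (10/3)*(-1) = -10/3)
J(-2133) - 3210090 = -10/3 - 3210090 = -9630280/3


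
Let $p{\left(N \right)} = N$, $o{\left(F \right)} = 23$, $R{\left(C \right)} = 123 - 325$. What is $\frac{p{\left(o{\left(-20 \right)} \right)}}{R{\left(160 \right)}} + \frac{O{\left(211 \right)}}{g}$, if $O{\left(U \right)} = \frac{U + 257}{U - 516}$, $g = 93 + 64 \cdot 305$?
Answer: $- \frac{137679731}{1208356930} \approx -0.11394$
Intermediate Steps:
$R{\left(C \right)} = -202$
$g = 19613$ ($g = 93 + 19520 = 19613$)
$O{\left(U \right)} = \frac{257 + U}{-516 + U}$
$\frac{p{\left(o{\left(-20 \right)} \right)}}{R{\left(160 \right)}} + \frac{O{\left(211 \right)}}{g} = \frac{23}{-202} + \frac{\frac{1}{-516 + 211} \left(257 + 211\right)}{19613} = 23 \left(- \frac{1}{202}\right) + \frac{1}{-305} \cdot 468 \cdot \frac{1}{19613} = - \frac{23}{202} + \left(- \frac{1}{305}\right) 468 \cdot \frac{1}{19613} = - \frac{23}{202} - \frac{468}{5981965} = - \frac{137679731}{1208356930}$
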